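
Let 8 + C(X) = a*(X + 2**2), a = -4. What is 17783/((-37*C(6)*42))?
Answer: 17783/74592 ≈ 0.23840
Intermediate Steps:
C(X) = -24 - 4*X (C(X) = -8 - 4*(X + 2**2) = -8 - 4*(X + 4) = -8 - 4*(4 + X) = -8 + (-16 - 4*X) = -24 - 4*X)
17783/((-37*C(6)*42)) = 17783/((-37*(-24 - 4*6)*42)) = 17783/((-37*(-24 - 24)*42)) = 17783/((-37*(-48)*42)) = 17783/((1776*42)) = 17783/74592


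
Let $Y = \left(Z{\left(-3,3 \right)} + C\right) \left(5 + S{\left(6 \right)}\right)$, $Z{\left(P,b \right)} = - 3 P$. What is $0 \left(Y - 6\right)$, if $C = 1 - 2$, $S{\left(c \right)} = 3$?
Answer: $0$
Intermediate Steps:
$C = -1$
$Y = 64$ ($Y = \left(\left(-3\right) \left(-3\right) - 1\right) \left(5 + 3\right) = \left(9 - 1\right) 8 = 8 \cdot 8 = 64$)
$0 \left(Y - 6\right) = 0 \left(64 - 6\right) = 0 \cdot 58 = 0$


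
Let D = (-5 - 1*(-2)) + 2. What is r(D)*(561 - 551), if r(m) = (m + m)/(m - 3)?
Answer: 5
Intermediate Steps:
D = -1 (D = (-5 + 2) + 2 = -3 + 2 = -1)
r(m) = 2*m/(-3 + m) (r(m) = (2*m)/(-3 + m) = 2*m/(-3 + m))
r(D)*(561 - 551) = (2*(-1)/(-3 - 1))*(561 - 551) = (2*(-1)/(-4))*10 = (2*(-1)*(-¼))*10 = (½)*10 = 5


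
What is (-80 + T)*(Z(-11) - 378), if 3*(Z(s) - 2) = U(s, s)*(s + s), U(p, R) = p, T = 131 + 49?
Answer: -88600/3 ≈ -29533.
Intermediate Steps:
T = 180
Z(s) = 2 + 2*s**2/3 (Z(s) = 2 + (s*(s + s))/3 = 2 + (s*(2*s))/3 = 2 + (2*s**2)/3 = 2 + 2*s**2/3)
(-80 + T)*(Z(-11) - 378) = (-80 + 180)*((2 + (2/3)*(-11)**2) - 378) = 100*((2 + (2/3)*121) - 378) = 100*((2 + 242/3) - 378) = 100*(248/3 - 378) = 100*(-886/3) = -88600/3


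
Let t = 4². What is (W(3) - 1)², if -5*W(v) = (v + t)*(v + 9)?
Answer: 54289/25 ≈ 2171.6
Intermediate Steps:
t = 16
W(v) = -(9 + v)*(16 + v)/5 (W(v) = -(v + 16)*(v + 9)/5 = -(16 + v)*(9 + v)/5 = -(9 + v)*(16 + v)/5)
(W(3) - 1)² = ((-144/5 - 5*3 - ⅕*3²) - 1)² = ((-144/5 - 15 - ⅕*9) - 1)² = ((-144/5 - 15 - 9/5) - 1)² = (-228/5 - 1)² = (-233/5)² = 54289/25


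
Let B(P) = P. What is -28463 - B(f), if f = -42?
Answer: -28421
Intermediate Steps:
-28463 - B(f) = -28463 - 1*(-42) = -28463 + 42 = -28421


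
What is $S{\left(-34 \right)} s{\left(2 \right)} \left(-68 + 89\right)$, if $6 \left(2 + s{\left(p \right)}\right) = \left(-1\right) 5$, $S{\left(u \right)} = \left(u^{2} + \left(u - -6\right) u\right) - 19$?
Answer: $- \frac{248591}{2} \approx -1.243 \cdot 10^{5}$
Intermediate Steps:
$S{\left(u \right)} = -19 + u^{2} + u \left(6 + u\right)$ ($S{\left(u \right)} = \left(u^{2} + \left(u + 6\right) u\right) - 19 = \left(u^{2} + \left(6 + u\right) u\right) - 19 = \left(u^{2} + u \left(6 + u\right)\right) - 19 = -19 + u^{2} + u \left(6 + u\right)$)
$s{\left(p \right)} = - \frac{17}{6}$ ($s{\left(p \right)} = -2 + \frac{\left(-1\right) 5}{6} = -2 + \frac{1}{6} \left(-5\right) = -2 - \frac{5}{6} = - \frac{17}{6}$)
$S{\left(-34 \right)} s{\left(2 \right)} \left(-68 + 89\right) = \left(-19 + 2 \left(-34\right)^{2} + 6 \left(-34\right)\right) \left(- \frac{17 \left(-68 + 89\right)}{6}\right) = \left(-19 + 2 \cdot 1156 - 204\right) \left(\left(- \frac{17}{6}\right) 21\right) = \left(-19 + 2312 - 204\right) \left(- \frac{119}{2}\right) = 2089 \left(- \frac{119}{2}\right) = - \frac{248591}{2}$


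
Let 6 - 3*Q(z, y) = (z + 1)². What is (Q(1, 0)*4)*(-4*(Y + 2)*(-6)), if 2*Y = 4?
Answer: 256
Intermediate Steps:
Y = 2 (Y = (½)*4 = 2)
Q(z, y) = 2 - (1 + z)²/3 (Q(z, y) = 2 - (z + 1)²/3 = 2 - (1 + z)²/3)
(Q(1, 0)*4)*(-4*(Y + 2)*(-6)) = ((2 - (1 + 1)²/3)*4)*(-4*(2 + 2)*(-6)) = ((2 - ⅓*2²)*4)*(-4*4*(-6)) = ((2 - ⅓*4)*4)*(-16*(-6)) = ((2 - 4/3)*4)*96 = ((⅔)*4)*96 = (8/3)*96 = 256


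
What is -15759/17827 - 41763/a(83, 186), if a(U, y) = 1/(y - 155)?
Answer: -23079794790/17827 ≈ -1.2947e+6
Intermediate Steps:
a(U, y) = 1/(-155 + y)
-15759/17827 - 41763/a(83, 186) = -15759/17827 - 41763/(1/(-155 + 186)) = -15759*1/17827 - 41763/(1/31) = -15759/17827 - 41763/1/31 = -15759/17827 - 41763*31 = -15759/17827 - 1294653 = -23079794790/17827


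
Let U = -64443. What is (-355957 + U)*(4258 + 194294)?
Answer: -83471260800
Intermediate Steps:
(-355957 + U)*(4258 + 194294) = (-355957 - 64443)*(4258 + 194294) = -420400*198552 = -83471260800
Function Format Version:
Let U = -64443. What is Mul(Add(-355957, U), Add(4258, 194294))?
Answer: -83471260800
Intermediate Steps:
Mul(Add(-355957, U), Add(4258, 194294)) = Mul(Add(-355957, -64443), Add(4258, 194294)) = Mul(-420400, 198552) = -83471260800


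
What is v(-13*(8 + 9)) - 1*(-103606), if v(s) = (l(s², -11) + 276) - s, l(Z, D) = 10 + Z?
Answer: 152954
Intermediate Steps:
v(s) = 286 + s² - s (v(s) = ((10 + s²) + 276) - s = (286 + s²) - s = 286 + s² - s)
v(-13*(8 + 9)) - 1*(-103606) = (286 + (-13*(8 + 9))² - (-13)*(8 + 9)) - 1*(-103606) = (286 + (-13*17)² - (-13)*17) + 103606 = (286 + (-221)² - 1*(-221)) + 103606 = (286 + 48841 + 221) + 103606 = 49348 + 103606 = 152954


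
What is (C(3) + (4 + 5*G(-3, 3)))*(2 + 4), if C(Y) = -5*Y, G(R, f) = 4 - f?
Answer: -36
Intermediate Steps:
(C(3) + (4 + 5*G(-3, 3)))*(2 + 4) = (-5*3 + (4 + 5*(4 - 1*3)))*(2 + 4) = (-15 + (4 + 5*(4 - 3)))*6 = (-15 + (4 + 5*1))*6 = (-15 + (4 + 5))*6 = (-15 + 9)*6 = -6*6 = -36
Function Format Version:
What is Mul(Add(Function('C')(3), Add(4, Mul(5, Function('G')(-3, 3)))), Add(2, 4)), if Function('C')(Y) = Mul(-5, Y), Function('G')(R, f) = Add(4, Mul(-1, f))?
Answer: -36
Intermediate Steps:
Mul(Add(Function('C')(3), Add(4, Mul(5, Function('G')(-3, 3)))), Add(2, 4)) = Mul(Add(Mul(-5, 3), Add(4, Mul(5, Add(4, Mul(-1, 3))))), Add(2, 4)) = Mul(Add(-15, Add(4, Mul(5, Add(4, -3)))), 6) = Mul(Add(-15, Add(4, Mul(5, 1))), 6) = Mul(Add(-15, Add(4, 5)), 6) = Mul(Add(-15, 9), 6) = Mul(-6, 6) = -36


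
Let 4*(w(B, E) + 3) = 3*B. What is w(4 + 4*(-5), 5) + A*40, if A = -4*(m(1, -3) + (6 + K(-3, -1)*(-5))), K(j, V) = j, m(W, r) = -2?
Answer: -3055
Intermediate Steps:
w(B, E) = -3 + 3*B/4 (w(B, E) = -3 + (3*B)/4 = -3 + 3*B/4)
A = -76 (A = -4*(-2 + (6 - 3*(-5))) = -4*(-2 + (6 + 15)) = -4*(-2 + 21) = -4*19 = -76)
w(4 + 4*(-5), 5) + A*40 = (-3 + 3*(4 + 4*(-5))/4) - 76*40 = (-3 + 3*(4 - 20)/4) - 3040 = (-3 + (¾)*(-16)) - 3040 = (-3 - 12) - 3040 = -15 - 3040 = -3055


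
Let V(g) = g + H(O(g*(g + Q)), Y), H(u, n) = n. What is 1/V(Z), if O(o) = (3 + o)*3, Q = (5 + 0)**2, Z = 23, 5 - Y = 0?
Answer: 1/28 ≈ 0.035714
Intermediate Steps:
Y = 5 (Y = 5 - 1*0 = 5 + 0 = 5)
Q = 25 (Q = 5**2 = 25)
O(o) = 9 + 3*o
V(g) = 5 + g (V(g) = g + 5 = 5 + g)
1/V(Z) = 1/(5 + 23) = 1/28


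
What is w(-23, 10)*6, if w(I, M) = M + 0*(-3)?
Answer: 60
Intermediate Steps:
w(I, M) = M (w(I, M) = M + 0 = M)
w(-23, 10)*6 = 10*6 = 60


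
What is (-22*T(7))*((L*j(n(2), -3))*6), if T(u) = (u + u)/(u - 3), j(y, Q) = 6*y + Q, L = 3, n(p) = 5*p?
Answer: -79002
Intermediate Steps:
j(y, Q) = Q + 6*y
T(u) = 2*u/(-3 + u) (T(u) = (2*u)/(-3 + u) = 2*u/(-3 + u))
(-22*T(7))*((L*j(n(2), -3))*6) = (-44*7/(-3 + 7))*((3*(-3 + 6*(5*2)))*6) = (-44*7/4)*((3*(-3 + 6*10))*6) = (-44*7/4)*((3*(-3 + 60))*6) = (-22*7/2)*((3*57)*6) = -13167*6 = -77*1026 = -79002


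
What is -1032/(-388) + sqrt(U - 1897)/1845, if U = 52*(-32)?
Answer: 258/97 + I*sqrt(3561)/1845 ≈ 2.6598 + 0.032344*I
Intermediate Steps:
U = -1664
-1032/(-388) + sqrt(U - 1897)/1845 = -1032/(-388) + sqrt(-1664 - 1897)/1845 = -1032*(-1/388) + sqrt(-3561)*(1/1845) = 258/97 + (I*sqrt(3561))*(1/1845) = 258/97 + I*sqrt(3561)/1845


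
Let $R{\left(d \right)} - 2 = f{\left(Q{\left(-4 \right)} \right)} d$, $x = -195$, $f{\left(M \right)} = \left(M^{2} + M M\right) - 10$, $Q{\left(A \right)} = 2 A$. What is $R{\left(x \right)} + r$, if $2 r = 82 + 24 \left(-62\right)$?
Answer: $-23711$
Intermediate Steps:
$f{\left(M \right)} = -10 + 2 M^{2}$ ($f{\left(M \right)} = \left(M^{2} + M^{2}\right) - 10 = 2 M^{2} - 10 = -10 + 2 M^{2}$)
$R{\left(d \right)} = 2 + 118 d$ ($R{\left(d \right)} = 2 + \left(-10 + 2 \left(2 \left(-4\right)\right)^{2}\right) d = 2 + \left(-10 + 2 \left(-8\right)^{2}\right) d = 2 + \left(-10 + 2 \cdot 64\right) d = 2 + \left(-10 + 128\right) d = 2 + 118 d$)
$r = -703$ ($r = \frac{82 + 24 \left(-62\right)}{2} = \frac{82 - 1488}{2} = \frac{1}{2} \left(-1406\right) = -703$)
$R{\left(x \right)} + r = \left(2 + 118 \left(-195\right)\right) - 703 = \left(2 - 23010\right) - 703 = -23008 - 703 = -23711$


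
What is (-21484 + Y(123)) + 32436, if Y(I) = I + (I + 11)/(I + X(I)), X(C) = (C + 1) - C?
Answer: 686717/62 ≈ 11076.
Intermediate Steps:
X(C) = 1 (X(C) = (1 + C) - C = 1)
Y(I) = I + (11 + I)/(1 + I) (Y(I) = I + (I + 11)/(I + 1) = I + (11 + I)/(1 + I))
(-21484 + Y(123)) + 32436 = (-21484 + (11 + 123**2 + 2*123)/(1 + 123)) + 32436 = (-21484 + (11 + 15129 + 246)/124) + 32436 = (-21484 + (1/124)*15386) + 32436 = (-21484 + 7693/62) + 32436 = -1324315/62 + 32436 = 686717/62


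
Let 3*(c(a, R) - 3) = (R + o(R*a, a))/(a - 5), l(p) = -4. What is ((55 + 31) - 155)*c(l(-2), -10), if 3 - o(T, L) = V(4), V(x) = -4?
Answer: -644/3 ≈ -214.67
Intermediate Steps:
o(T, L) = 7 (o(T, L) = 3 - 1*(-4) = 3 + 4 = 7)
c(a, R) = 3 + (7 + R)/(3*(-5 + a)) (c(a, R) = 3 + ((R + 7)/(a - 5))/3 = 3 + ((7 + R)/(-5 + a))/3 = 3 + (7 + R)/(3*(-5 + a)))
((55 + 31) - 155)*c(l(-2), -10) = ((55 + 31) - 155)*((-38 - 10 + 9*(-4))/(3*(-5 - 4))) = (86 - 155)*((1/3)*(-38 - 10 - 36)/(-9)) = -23*(-1)*(-84)/9 = -69*28/9 = -644/3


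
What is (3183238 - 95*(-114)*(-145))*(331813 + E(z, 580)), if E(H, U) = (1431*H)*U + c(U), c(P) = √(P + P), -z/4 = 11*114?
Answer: -6714207370509896 + 3225776*√290 ≈ -6.7142e+15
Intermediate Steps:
z = -5016 (z = -44*114 = -4*1254 = -5016)
c(P) = √2*√P (c(P) = √(2*P) = √2*√P)
E(H, U) = √2*√U + 1431*H*U (E(H, U) = (1431*H)*U + √2*√U = 1431*H*U + √2*√U = √2*√U + 1431*H*U)
(3183238 - 95*(-114)*(-145))*(331813 + E(z, 580)) = (3183238 - 95*(-114)*(-145))*(331813 + (√2*√580 + 1431*(-5016)*580)) = (3183238 + 10830*(-145))*(331813 + (√2*(2*√145) - 4163179680)) = (3183238 - 1570350)*(331813 + (2*√290 - 4163179680)) = 1612888*(331813 + (-4163179680 + 2*√290)) = 1612888*(-4162847867 + 2*√290) = -6714207370509896 + 3225776*√290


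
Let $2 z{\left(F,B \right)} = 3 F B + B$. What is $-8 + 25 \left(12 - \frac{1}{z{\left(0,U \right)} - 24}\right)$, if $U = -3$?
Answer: $\frac{14942}{51} \approx 292.98$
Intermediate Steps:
$z{\left(F,B \right)} = \frac{B}{2} + \frac{3 B F}{2}$ ($z{\left(F,B \right)} = \frac{3 F B + B}{2} = \frac{3 B F + B}{2} = \frac{B + 3 B F}{2} = \frac{B}{2} + \frac{3 B F}{2}$)
$-8 + 25 \left(12 - \frac{1}{z{\left(0,U \right)} - 24}\right) = -8 + 25 \left(12 - \frac{1}{\frac{1}{2} \left(-3\right) \left(1 + 3 \cdot 0\right) - 24}\right) = -8 + 25 \left(12 - \frac{1}{\frac{1}{2} \left(-3\right) \left(1 + 0\right) - 24}\right) = -8 + 25 \left(12 - \frac{1}{\frac{1}{2} \left(-3\right) 1 - 24}\right) = -8 + 25 \left(12 - \frac{1}{- \frac{3}{2} - 24}\right) = -8 + 25 \left(12 - \frac{1}{- \frac{51}{2}}\right) = -8 + 25 \left(12 - - \frac{2}{51}\right) = -8 + 25 \left(12 + \frac{2}{51}\right) = -8 + 25 \cdot \frac{614}{51} = -8 + \frac{15350}{51} = \frac{14942}{51}$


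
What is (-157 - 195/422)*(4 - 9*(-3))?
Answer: -2059919/422 ≈ -4881.3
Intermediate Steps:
(-157 - 195/422)*(4 - 9*(-3)) = (-157 - 195*1/422)*(4 + 27) = (-157 - 195/422)*31 = -66449/422*31 = -2059919/422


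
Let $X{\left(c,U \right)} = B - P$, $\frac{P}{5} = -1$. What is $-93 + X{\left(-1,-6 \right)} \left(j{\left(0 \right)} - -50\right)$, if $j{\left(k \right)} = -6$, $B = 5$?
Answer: $347$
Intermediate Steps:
$P = -5$ ($P = 5 \left(-1\right) = -5$)
$X{\left(c,U \right)} = 10$ ($X{\left(c,U \right)} = 5 - -5 = 5 + 5 = 10$)
$-93 + X{\left(-1,-6 \right)} \left(j{\left(0 \right)} - -50\right) = -93 + 10 \left(-6 - -50\right) = -93 + 10 \left(-6 + 50\right) = -93 + 10 \cdot 44 = -93 + 440 = 347$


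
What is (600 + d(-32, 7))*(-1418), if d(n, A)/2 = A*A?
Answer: -989764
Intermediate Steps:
d(n, A) = 2*A² (d(n, A) = 2*(A*A) = 2*A²)
(600 + d(-32, 7))*(-1418) = (600 + 2*7²)*(-1418) = (600 + 2*49)*(-1418) = (600 + 98)*(-1418) = 698*(-1418) = -989764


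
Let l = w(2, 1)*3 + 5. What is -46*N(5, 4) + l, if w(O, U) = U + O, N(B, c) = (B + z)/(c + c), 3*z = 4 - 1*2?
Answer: -223/12 ≈ -18.583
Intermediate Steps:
z = 2/3 (z = (4 - 1*2)/3 = (4 - 2)/3 = (1/3)*2 = 2/3 ≈ 0.66667)
N(B, c) = (2/3 + B)/(2*c) (N(B, c) = (B + 2/3)/(c + c) = (2/3 + B)/((2*c)) = (2/3 + B)*(1/(2*c)) = (2/3 + B)/(2*c))
w(O, U) = O + U
l = 14 (l = (2 + 1)*3 + 5 = 3*3 + 5 = 9 + 5 = 14)
-46*N(5, 4) + l = -23*(2 + 3*5)/(3*4) + 14 = -23*(2 + 15)/(3*4) + 14 = -23*17/(3*4) + 14 = -46*17/24 + 14 = -391/12 + 14 = -223/12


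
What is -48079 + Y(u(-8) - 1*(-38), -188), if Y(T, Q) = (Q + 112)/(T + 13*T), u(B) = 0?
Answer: -336554/7 ≈ -48079.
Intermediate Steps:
Y(T, Q) = (112 + Q)/(14*T) (Y(T, Q) = (112 + Q)/((14*T)) = (112 + Q)*(1/(14*T)) = (112 + Q)/(14*T))
-48079 + Y(u(-8) - 1*(-38), -188) = -48079 + (112 - 188)/(14*(0 - 1*(-38))) = -48079 + (1/14)*(-76)/(0 + 38) = -48079 + (1/14)*(-76)/38 = -48079 + (1/14)*(1/38)*(-76) = -48079 - ⅐ = -336554/7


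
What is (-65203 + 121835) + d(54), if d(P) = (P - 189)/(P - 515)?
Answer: 26107487/461 ≈ 56632.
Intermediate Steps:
d(P) = (-189 + P)/(-515 + P)
(-65203 + 121835) + d(54) = (-65203 + 121835) + (-189 + 54)/(-515 + 54) = 56632 - 135/(-461) = 56632 - 1/461*(-135) = 56632 + 135/461 = 26107487/461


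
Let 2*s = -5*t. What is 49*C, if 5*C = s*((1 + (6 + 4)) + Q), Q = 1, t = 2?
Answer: -588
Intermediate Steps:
s = -5 (s = (-5*2)/2 = (½)*(-10) = -5)
C = -12 (C = (-5*((1 + (6 + 4)) + 1))/5 = (-5*((1 + 10) + 1))/5 = (-5*(11 + 1))/5 = (-5*12)/5 = (⅕)*(-60) = -12)
49*C = 49*(-12) = -588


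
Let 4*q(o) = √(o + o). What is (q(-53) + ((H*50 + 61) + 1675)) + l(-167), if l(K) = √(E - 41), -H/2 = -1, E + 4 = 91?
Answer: 1836 + √46 + I*√106/4 ≈ 1842.8 + 2.5739*I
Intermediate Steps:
E = 87 (E = -4 + 91 = 87)
H = 2 (H = -2*(-1) = 2)
q(o) = √2*√o/4 (q(o) = √(o + o)/4 = √(2*o)/4 = (√2*√o)/4 = √2*√o/4)
l(K) = √46 (l(K) = √(87 - 41) = √46)
(q(-53) + ((H*50 + 61) + 1675)) + l(-167) = (√2*√(-53)/4 + ((2*50 + 61) + 1675)) + √46 = (√2*(I*√53)/4 + ((100 + 61) + 1675)) + √46 = (I*√106/4 + (161 + 1675)) + √46 = (I*√106/4 + 1836) + √46 = (1836 + I*√106/4) + √46 = 1836 + √46 + I*√106/4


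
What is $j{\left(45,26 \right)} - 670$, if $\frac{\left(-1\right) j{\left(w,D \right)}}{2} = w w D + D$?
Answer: $-106022$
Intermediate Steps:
$j{\left(w,D \right)} = - 2 D - 2 D w^{2}$ ($j{\left(w,D \right)} = - 2 \left(w w D + D\right) = - 2 \left(w^{2} D + D\right) = - 2 \left(D w^{2} + D\right) = - 2 \left(D + D w^{2}\right) = - 2 D - 2 D w^{2}$)
$j{\left(45,26 \right)} - 670 = \left(-2\right) 26 \left(1 + 45^{2}\right) - 670 = \left(-2\right) 26 \left(1 + 2025\right) - 670 = \left(-2\right) 26 \cdot 2026 - 670 = -105352 - 670 = -106022$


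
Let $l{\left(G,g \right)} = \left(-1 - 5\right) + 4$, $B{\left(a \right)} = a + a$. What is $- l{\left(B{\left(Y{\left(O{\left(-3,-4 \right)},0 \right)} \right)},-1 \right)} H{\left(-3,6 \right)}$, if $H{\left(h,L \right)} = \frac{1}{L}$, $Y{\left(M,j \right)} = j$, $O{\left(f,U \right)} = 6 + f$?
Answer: $\frac{1}{3} \approx 0.33333$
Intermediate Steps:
$B{\left(a \right)} = 2 a$
$l{\left(G,g \right)} = -2$ ($l{\left(G,g \right)} = -6 + 4 = -2$)
$- l{\left(B{\left(Y{\left(O{\left(-3,-4 \right)},0 \right)} \right)},-1 \right)} H{\left(-3,6 \right)} = \frac{\left(-1\right) \left(-2\right)}{6} = 2 \cdot \frac{1}{6} = \frac{1}{3}$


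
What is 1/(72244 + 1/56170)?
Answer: 56170/4057945481 ≈ 1.3842e-5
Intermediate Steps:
1/(72244 + 1/56170) = 1/(4057945481/56170) = 56170/4057945481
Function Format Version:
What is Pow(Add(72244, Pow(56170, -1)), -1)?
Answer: Rational(56170, 4057945481) ≈ 1.3842e-5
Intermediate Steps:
Pow(Add(72244, Pow(56170, -1)), -1) = Pow(Add(72244, Rational(1, 56170)), -1) = Pow(Rational(4057945481, 56170), -1) = Rational(56170, 4057945481)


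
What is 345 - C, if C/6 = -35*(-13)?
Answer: -2385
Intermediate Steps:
C = 2730 (C = 6*(-35*(-13)) = 6*455 = 2730)
345 - C = 345 - 1*2730 = 345 - 2730 = -2385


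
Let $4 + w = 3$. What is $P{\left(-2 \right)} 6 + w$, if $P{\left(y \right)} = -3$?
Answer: $-19$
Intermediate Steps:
$w = -1$ ($w = -4 + 3 = -1$)
$P{\left(-2 \right)} 6 + w = \left(-3\right) 6 - 1 = -18 - 1 = -19$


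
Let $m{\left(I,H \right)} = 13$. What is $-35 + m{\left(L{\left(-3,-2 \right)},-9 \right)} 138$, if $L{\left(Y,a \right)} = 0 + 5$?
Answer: $1759$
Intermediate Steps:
$L{\left(Y,a \right)} = 5$
$-35 + m{\left(L{\left(-3,-2 \right)},-9 \right)} 138 = -35 + 13 \cdot 138 = -35 + 1794 = 1759$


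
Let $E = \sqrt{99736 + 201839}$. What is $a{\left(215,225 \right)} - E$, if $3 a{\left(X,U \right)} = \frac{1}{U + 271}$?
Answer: $\frac{1}{1488} - 5 \sqrt{12063} \approx -549.16$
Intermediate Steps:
$a{\left(X,U \right)} = \frac{1}{3 \left(271 + U\right)}$ ($a{\left(X,U \right)} = \frac{1}{3 \left(U + 271\right)} = \frac{1}{3 \left(271 + U\right)}$)
$E = 5 \sqrt{12063}$ ($E = \sqrt{301575} = 5 \sqrt{12063} \approx 549.16$)
$a{\left(215,225 \right)} - E = \frac{1}{3 \left(271 + 225\right)} - 5 \sqrt{12063} = \frac{1}{3 \cdot 496} - 5 \sqrt{12063} = \frac{1}{3} \cdot \frac{1}{496} - 5 \sqrt{12063} = \frac{1}{1488} - 5 \sqrt{12063}$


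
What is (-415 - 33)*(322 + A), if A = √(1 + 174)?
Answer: -144256 - 2240*√7 ≈ -1.5018e+5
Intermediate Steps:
A = 5*√7 (A = √175 = 5*√7 ≈ 13.229)
(-415 - 33)*(322 + A) = (-415 - 33)*(322 + 5*√7) = -448*(322 + 5*√7) = -144256 - 2240*√7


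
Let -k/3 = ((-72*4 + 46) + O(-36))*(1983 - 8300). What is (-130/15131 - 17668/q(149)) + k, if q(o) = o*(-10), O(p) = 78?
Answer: -35034685876176/11272595 ≈ -3.1080e+6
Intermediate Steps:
q(o) = -10*o
k = -3107964 (k = -3*((-72*4 + 46) + 78)*(1983 - 8300) = -3*((-288 + 46) + 78)*(-6317) = -3*(-242 + 78)*(-6317) = -(-492)*(-6317) = -3*1035988 = -3107964)
(-130/15131 - 17668/q(149)) + k = (-130/15131 - 17668/((-10*149))) - 3107964 = (-130*1/15131 - 17668/(-1490)) - 3107964 = (-130/15131 - 17668*(-1/1490)) - 3107964 = (-130/15131 + 8834/745) - 3107964 = 133570404/11272595 - 3107964 = -35034685876176/11272595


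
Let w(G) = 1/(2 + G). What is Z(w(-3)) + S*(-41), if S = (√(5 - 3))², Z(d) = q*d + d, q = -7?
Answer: -76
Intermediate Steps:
Z(d) = -6*d (Z(d) = -7*d + d = -6*d)
S = 2 (S = (√2)² = 2)
Z(w(-3)) + S*(-41) = -6/(2 - 3) + 2*(-41) = -6/(-1) - 82 = -6*(-1) - 82 = 6 - 82 = -76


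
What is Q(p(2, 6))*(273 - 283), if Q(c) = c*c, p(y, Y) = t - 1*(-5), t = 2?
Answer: -490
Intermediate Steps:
p(y, Y) = 7 (p(y, Y) = 2 - 1*(-5) = 2 + 5 = 7)
Q(c) = c**2
Q(p(2, 6))*(273 - 283) = 7**2*(273 - 283) = 49*(-10) = -490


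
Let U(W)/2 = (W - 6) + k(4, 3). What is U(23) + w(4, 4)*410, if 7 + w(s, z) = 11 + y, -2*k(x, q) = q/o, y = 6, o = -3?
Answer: 4135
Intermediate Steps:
k(x, q) = q/6 (k(x, q) = -q/(2*(-3)) = -q*(-1)/(2*3) = -(-1)*q/6 = q/6)
w(s, z) = 10 (w(s, z) = -7 + (11 + 6) = -7 + 17 = 10)
U(W) = -11 + 2*W (U(W) = 2*((W - 6) + (⅙)*3) = 2*((-6 + W) + ½) = 2*(-11/2 + W) = -11 + 2*W)
U(23) + w(4, 4)*410 = (-11 + 2*23) + 10*410 = (-11 + 46) + 4100 = 35 + 4100 = 4135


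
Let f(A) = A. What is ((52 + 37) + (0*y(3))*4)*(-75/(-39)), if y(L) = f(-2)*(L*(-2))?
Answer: 2225/13 ≈ 171.15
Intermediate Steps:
y(L) = 4*L (y(L) = -2*L*(-2) = -(-4)*L = 4*L)
((52 + 37) + (0*y(3))*4)*(-75/(-39)) = ((52 + 37) + (0*(4*3))*4)*(-75/(-39)) = (89 + (0*12)*4)*(-75*(-1/39)) = (89 + 0*4)*(25/13) = (89 + 0)*(25/13) = 89*(25/13) = 2225/13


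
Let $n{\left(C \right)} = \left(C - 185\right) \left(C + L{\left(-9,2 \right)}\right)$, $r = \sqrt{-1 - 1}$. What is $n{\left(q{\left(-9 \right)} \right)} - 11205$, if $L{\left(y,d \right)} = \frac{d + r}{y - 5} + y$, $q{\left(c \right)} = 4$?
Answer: $- \frac{71919}{7} + \frac{181 i \sqrt{2}}{14} \approx -10274.0 + 18.284 i$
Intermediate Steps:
$r = i \sqrt{2}$ ($r = \sqrt{-2} = i \sqrt{2} \approx 1.4142 i$)
$L{\left(y,d \right)} = y + \frac{d + i \sqrt{2}}{-5 + y}$ ($L{\left(y,d \right)} = \frac{d + i \sqrt{2}}{y - 5} + y = \frac{d + i \sqrt{2}}{-5 + y} + y = y + \frac{d + i \sqrt{2}}{-5 + y}$)
$n{\left(C \right)} = \left(-185 + C\right) \left(- \frac{64}{7} + C - \frac{i \sqrt{2}}{14}\right)$ ($n{\left(C \right)} = \left(C - 185\right) \left(C + \frac{2 + \left(-9\right)^{2} - -45 + i \sqrt{2}}{-5 - 9}\right) = \left(-185 + C\right) \left(C + \frac{2 + 81 + 45 + i \sqrt{2}}{-14}\right) = \left(-185 + C\right) \left(C - \frac{128 + i \sqrt{2}}{14}\right) = \left(-185 + C\right) \left(C - \left(\frac{64}{7} + \frac{i \sqrt{2}}{14}\right)\right) = \left(-185 + C\right) \left(- \frac{64}{7} + C - \frac{i \sqrt{2}}{14}\right)$)
$n{\left(q{\left(-9 \right)} \right)} - 11205 = \left(\frac{11840}{7} + 4^{2} - \frac{5436}{7} + \frac{185 i \sqrt{2}}{14} - \frac{1}{14} i 4 \sqrt{2}\right) - 11205 = \left(\frac{11840}{7} + 16 - \frac{5436}{7} + \frac{185 i \sqrt{2}}{14} - \frac{2 i \sqrt{2}}{7}\right) - 11205 = \left(\frac{6516}{7} + \frac{181 i \sqrt{2}}{14}\right) - 11205 = - \frac{71919}{7} + \frac{181 i \sqrt{2}}{14}$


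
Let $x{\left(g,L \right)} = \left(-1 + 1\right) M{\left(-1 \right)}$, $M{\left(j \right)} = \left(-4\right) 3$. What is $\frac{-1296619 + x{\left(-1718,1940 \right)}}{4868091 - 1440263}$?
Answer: $- \frac{1296619}{3427828} \approx -0.37826$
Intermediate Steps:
$M{\left(j \right)} = -12$
$x{\left(g,L \right)} = 0$ ($x{\left(g,L \right)} = \left(-1 + 1\right) \left(-12\right) = 0 \left(-12\right) = 0$)
$\frac{-1296619 + x{\left(-1718,1940 \right)}}{4868091 - 1440263} = \frac{-1296619 + 0}{4868091 - 1440263} = - \frac{1296619}{3427828}$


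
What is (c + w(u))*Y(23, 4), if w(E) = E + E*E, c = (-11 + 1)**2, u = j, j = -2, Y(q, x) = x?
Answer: 408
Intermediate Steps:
u = -2
c = 100 (c = (-10)**2 = 100)
w(E) = E + E**2
(c + w(u))*Y(23, 4) = (100 - 2*(1 - 2))*4 = (100 - 2*(-1))*4 = (100 + 2)*4 = 102*4 = 408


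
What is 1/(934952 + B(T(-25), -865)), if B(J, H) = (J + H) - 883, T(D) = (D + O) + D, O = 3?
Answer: 1/933157 ≈ 1.0716e-6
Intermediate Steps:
T(D) = 3 + 2*D (T(D) = (D + 3) + D = (3 + D) + D = 3 + 2*D)
B(J, H) = -883 + H + J (B(J, H) = (H + J) - 883 = -883 + H + J)
1/(934952 + B(T(-25), -865)) = 1/(934952 + (-883 - 865 + (3 + 2*(-25)))) = 1/(934952 + (-883 - 865 + (3 - 50))) = 1/(934952 + (-883 - 865 - 47)) = 1/(934952 - 1795) = 1/933157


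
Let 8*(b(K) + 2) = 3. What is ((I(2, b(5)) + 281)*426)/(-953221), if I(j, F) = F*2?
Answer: -236643/1906442 ≈ -0.12413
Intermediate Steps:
b(K) = -13/8 (b(K) = -2 + (1/8)*3 = -2 + 3/8 = -13/8)
I(j, F) = 2*F
((I(2, b(5)) + 281)*426)/(-953221) = ((2*(-13/8) + 281)*426)/(-953221) = ((-13/4 + 281)*426)*(-1/953221) = ((1111/4)*426)*(-1/953221) = (236643/2)*(-1/953221) = -236643/1906442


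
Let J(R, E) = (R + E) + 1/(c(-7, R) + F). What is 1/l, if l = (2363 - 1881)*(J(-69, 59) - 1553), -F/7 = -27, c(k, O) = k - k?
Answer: -189/142385692 ≈ -1.3274e-6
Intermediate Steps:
c(k, O) = 0
F = 189 (F = -7*(-27) = 189)
J(R, E) = 1/189 + E + R (J(R, E) = (R + E) + 1/(0 + 189) = (E + R) + 1/189 = 1/189 + E + R)
l = -142385692/189 (l = (2363 - 1881)*((1/189 + 59 - 69) - 1553) = 482*(-1889/189 - 1553) = 482*(-295406/189) = -142385692/189 ≈ -7.5336e+5)
1/l = 1/(-142385692/189) = -189/142385692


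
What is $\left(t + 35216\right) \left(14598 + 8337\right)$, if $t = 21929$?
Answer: $1310620575$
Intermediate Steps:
$\left(t + 35216\right) \left(14598 + 8337\right) = \left(21929 + 35216\right) \left(14598 + 8337\right) = 57145 \cdot 22935 = 1310620575$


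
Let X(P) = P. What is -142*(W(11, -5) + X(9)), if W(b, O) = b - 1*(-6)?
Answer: -3692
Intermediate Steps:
W(b, O) = 6 + b (W(b, O) = b + 6 = 6 + b)
-142*(W(11, -5) + X(9)) = -142*((6 + 11) + 9) = -142*(17 + 9) = -142*26 = -3692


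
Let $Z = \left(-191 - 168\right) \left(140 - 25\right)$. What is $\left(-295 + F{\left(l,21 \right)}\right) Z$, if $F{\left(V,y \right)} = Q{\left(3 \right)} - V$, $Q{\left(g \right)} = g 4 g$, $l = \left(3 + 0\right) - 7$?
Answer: $10527675$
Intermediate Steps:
$Z = -41285$ ($Z = \left(-359\right) 115 = -41285$)
$l = -4$ ($l = 3 - 7 = -4$)
$Q{\left(g \right)} = 4 g^{2}$ ($Q{\left(g \right)} = 4 g g = 4 g^{2}$)
$F{\left(V,y \right)} = 36 - V$ ($F{\left(V,y \right)} = 4 \cdot 3^{2} - V = 4 \cdot 9 - V = 36 - V$)
$\left(-295 + F{\left(l,21 \right)}\right) Z = \left(-295 + \left(36 - -4\right)\right) \left(-41285\right) = \left(-295 + \left(36 + 4\right)\right) \left(-41285\right) = \left(-295 + 40\right) \left(-41285\right) = \left(-255\right) \left(-41285\right) = 10527675$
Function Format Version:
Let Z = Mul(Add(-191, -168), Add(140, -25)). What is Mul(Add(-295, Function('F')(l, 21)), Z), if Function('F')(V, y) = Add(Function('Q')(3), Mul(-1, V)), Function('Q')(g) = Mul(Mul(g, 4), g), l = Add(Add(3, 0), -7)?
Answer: 10527675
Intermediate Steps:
Z = -41285 (Z = Mul(-359, 115) = -41285)
l = -4 (l = Add(3, -7) = -4)
Function('Q')(g) = Mul(4, Pow(g, 2)) (Function('Q')(g) = Mul(Mul(4, g), g) = Mul(4, Pow(g, 2)))
Function('F')(V, y) = Add(36, Mul(-1, V)) (Function('F')(V, y) = Add(Mul(4, Pow(3, 2)), Mul(-1, V)) = Add(Mul(4, 9), Mul(-1, V)) = Add(36, Mul(-1, V)))
Mul(Add(-295, Function('F')(l, 21)), Z) = Mul(Add(-295, Add(36, Mul(-1, -4))), -41285) = Mul(Add(-295, Add(36, 4)), -41285) = Mul(Add(-295, 40), -41285) = Mul(-255, -41285) = 10527675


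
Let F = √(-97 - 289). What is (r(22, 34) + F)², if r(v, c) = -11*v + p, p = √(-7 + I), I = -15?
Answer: (-242 + I*√22 + I*√386)² ≈ 57972.0 - 11779.0*I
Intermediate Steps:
p = I*√22 (p = √(-7 - 15) = √(-22) = I*√22 ≈ 4.6904*I)
r(v, c) = -11*v + I*√22
F = I*√386 (F = √(-386) = I*√386 ≈ 19.647*I)
(r(22, 34) + F)² = ((-11*22 + I*√22) + I*√386)² = ((-242 + I*√22) + I*√386)² = (-242 + I*√22 + I*√386)²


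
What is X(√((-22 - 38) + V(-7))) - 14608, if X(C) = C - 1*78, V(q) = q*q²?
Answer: -14686 + I*√403 ≈ -14686.0 + 20.075*I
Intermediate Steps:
V(q) = q³
X(C) = -78 + C (X(C) = C - 78 = -78 + C)
X(√((-22 - 38) + V(-7))) - 14608 = (-78 + √((-22 - 38) + (-7)³)) - 14608 = (-78 + √(-60 - 343)) - 14608 = (-78 + √(-403)) - 14608 = (-78 + I*√403) - 14608 = -14686 + I*√403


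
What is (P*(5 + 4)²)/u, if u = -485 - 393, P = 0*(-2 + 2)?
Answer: 0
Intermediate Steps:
P = 0 (P = 0*0 = 0)
u = -878
(P*(5 + 4)²)/u = (0*(5 + 4)²)/(-878) = (0*9²)*(-1/878) = (0*81)*(-1/878) = 0*(-1/878) = 0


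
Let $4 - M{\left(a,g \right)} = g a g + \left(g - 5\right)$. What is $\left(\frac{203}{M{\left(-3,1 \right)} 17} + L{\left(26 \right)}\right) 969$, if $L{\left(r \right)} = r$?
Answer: $\frac{288705}{11} \approx 26246.0$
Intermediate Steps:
$M{\left(a,g \right)} = 9 - g - a g^{2}$ ($M{\left(a,g \right)} = 4 - \left(g a g + \left(g - 5\right)\right) = 4 - \left(a g g + \left(g - 5\right)\right) = 4 - \left(a g^{2} + \left(-5 + g\right)\right) = 4 - \left(-5 + g + a g^{2}\right) = 9 - g - a g^{2}$)
$\left(\frac{203}{M{\left(-3,1 \right)} 17} + L{\left(26 \right)}\right) 969 = \left(\frac{203}{\left(9 - 1 - - 3 \cdot 1^{2}\right) 17} + 26\right) 969 = \left(\frac{203}{\left(9 - 1 - \left(-3\right) 1\right) 17} + 26\right) 969 = \left(\frac{203}{\left(9 - 1 + 3\right) 17} + 26\right) 969 = \left(\frac{203}{11 \cdot 17} + 26\right) 969 = \left(\frac{203}{187} + 26\right) 969 = \frac{5065}{187} \cdot 969 = \frac{288705}{11}$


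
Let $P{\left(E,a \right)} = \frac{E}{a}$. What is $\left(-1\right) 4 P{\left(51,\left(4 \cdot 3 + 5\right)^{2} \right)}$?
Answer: $- \frac{12}{17} \approx -0.70588$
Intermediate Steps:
$\left(-1\right) 4 P{\left(51,\left(4 \cdot 3 + 5\right)^{2} \right)} = \left(-1\right) 4 \frac{51}{\left(4 \cdot 3 + 5\right)^{2}} = - 4 \frac{51}{\left(12 + 5\right)^{2}} = - 4 \frac{51}{17^{2}} = - 4 \cdot \frac{51}{289} = - 4 \cdot 51 \cdot \frac{1}{289} = \left(-4\right) \frac{3}{17} = - \frac{12}{17}$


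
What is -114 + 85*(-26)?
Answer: -2324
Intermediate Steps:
-114 + 85*(-26) = -114 - 2210 = -2324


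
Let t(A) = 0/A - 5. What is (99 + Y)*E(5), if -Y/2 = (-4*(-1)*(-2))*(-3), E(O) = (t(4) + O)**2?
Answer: 0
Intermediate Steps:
t(A) = -5 (t(A) = 0 - 5 = -5)
E(O) = (-5 + O)**2
Y = -48 (Y = -2*-4*(-1)*(-2)*(-3) = -2*4*(-2)*(-3) = -(-16)*(-3) = -2*24 = -48)
(99 + Y)*E(5) = (99 - 48)*(-5 + 5)**2 = 51*0**2 = 51*0 = 0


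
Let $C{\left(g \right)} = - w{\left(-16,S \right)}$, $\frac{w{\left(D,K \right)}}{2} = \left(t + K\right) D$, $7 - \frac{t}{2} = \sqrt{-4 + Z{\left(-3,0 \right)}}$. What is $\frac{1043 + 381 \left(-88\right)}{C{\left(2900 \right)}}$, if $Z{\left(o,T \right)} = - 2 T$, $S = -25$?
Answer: $\frac{357335}{4384} - \frac{32485 i}{1096} \approx 81.509 - 29.64 i$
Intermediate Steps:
$t = 14 - 4 i$ ($t = 14 - 2 \sqrt{-4 - 0} = 14 - 2 \sqrt{-4 + 0} = 14 - 2 \sqrt{-4} = 14 - 2 \cdot 2 i = 14 - 4 i \approx 14.0 - 4.0 i$)
$w{\left(D,K \right)} = 2 D \left(14 + K - 4 i\right)$ ($w{\left(D,K \right)} = 2 \left(\left(14 - 4 i\right) + K\right) D = 2 \left(14 + K - 4 i\right) D = 2 D \left(14 + K - 4 i\right)$)
$C{\left(g \right)} = -352 - 128 i$ ($C{\left(g \right)} = - 2 \left(-16\right) \left(14 - 25 - 4 i\right) = - 2 \left(-16\right) \left(-11 - 4 i\right) = - (352 + 128 i) = -352 - 128 i$)
$\frac{1043 + 381 \left(-88\right)}{C{\left(2900 \right)}} = \frac{1043 + 381 \left(-88\right)}{-352 - 128 i} = \left(1043 - 33528\right) \frac{-352 + 128 i}{140288} = - 32485 \frac{-352 + 128 i}{140288} = - \frac{32485 \left(-352 + 128 i\right)}{140288}$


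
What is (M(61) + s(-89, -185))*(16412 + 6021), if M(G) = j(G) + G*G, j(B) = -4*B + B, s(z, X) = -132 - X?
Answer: 80556903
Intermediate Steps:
j(B) = -3*B
M(G) = G² - 3*G (M(G) = -3*G + G*G = -3*G + G² = G² - 3*G)
(M(61) + s(-89, -185))*(16412 + 6021) = (61*(-3 + 61) + (-132 - 1*(-185)))*(16412 + 6021) = (61*58 + (-132 + 185))*22433 = (3538 + 53)*22433 = 3591*22433 = 80556903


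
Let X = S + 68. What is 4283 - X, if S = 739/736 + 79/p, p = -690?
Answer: 2022773/480 ≈ 4214.1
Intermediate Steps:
S = 427/480 (S = 739/736 + 79/(-690) = 739*(1/736) + 79*(-1/690) = 739/736 - 79/690 = 427/480 ≈ 0.88958)
X = 33067/480 (X = 427/480 + 68 = 33067/480 ≈ 68.890)
4283 - X = 4283 - 1*33067/480 = 4283 - 33067/480 = 2022773/480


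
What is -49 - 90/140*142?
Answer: -982/7 ≈ -140.29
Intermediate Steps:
-49 - 90/140*142 = -49 - 90*1/140*142 = -49 - 9/14*142 = -49 - 639/7 = -982/7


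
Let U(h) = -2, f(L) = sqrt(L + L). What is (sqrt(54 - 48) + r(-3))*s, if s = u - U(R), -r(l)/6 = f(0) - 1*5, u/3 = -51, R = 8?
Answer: -4530 - 151*sqrt(6) ≈ -4899.9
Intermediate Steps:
f(L) = sqrt(2)*sqrt(L) (f(L) = sqrt(2*L) = sqrt(2)*sqrt(L))
u = -153 (u = 3*(-51) = -153)
r(l) = 30 (r(l) = -6*(sqrt(2)*sqrt(0) - 1*5) = -6*(sqrt(2)*0 - 5) = -6*(0 - 5) = -6*(-5) = 30)
s = -151 (s = -153 - 1*(-2) = -153 + 2 = -151)
(sqrt(54 - 48) + r(-3))*s = (sqrt(54 - 48) + 30)*(-151) = (sqrt(6) + 30)*(-151) = (30 + sqrt(6))*(-151) = -4530 - 151*sqrt(6)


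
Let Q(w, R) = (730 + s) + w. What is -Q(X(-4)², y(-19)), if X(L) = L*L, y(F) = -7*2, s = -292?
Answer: -694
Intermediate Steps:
y(F) = -14
X(L) = L²
Q(w, R) = 438 + w (Q(w, R) = (730 - 292) + w = 438 + w)
-Q(X(-4)², y(-19)) = -(438 + ((-4)²)²) = -(438 + 16²) = -(438 + 256) = -1*694 = -694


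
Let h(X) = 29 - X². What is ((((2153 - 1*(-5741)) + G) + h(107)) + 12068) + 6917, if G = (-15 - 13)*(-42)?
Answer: 16635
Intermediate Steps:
G = 1176 (G = -28*(-42) = 1176)
((((2153 - 1*(-5741)) + G) + h(107)) + 12068) + 6917 = ((((2153 - 1*(-5741)) + 1176) + (29 - 1*107²)) + 12068) + 6917 = ((((2153 + 5741) + 1176) + (29 - 1*11449)) + 12068) + 6917 = (((7894 + 1176) + (29 - 11449)) + 12068) + 6917 = ((9070 - 11420) + 12068) + 6917 = (-2350 + 12068) + 6917 = 9718 + 6917 = 16635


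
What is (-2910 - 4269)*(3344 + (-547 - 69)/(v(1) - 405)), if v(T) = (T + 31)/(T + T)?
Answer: -9342980328/389 ≈ -2.4018e+7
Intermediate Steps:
v(T) = (31 + T)/(2*T) (v(T) = (31 + T)/((2*T)) = (31 + T)*(1/(2*T)) = (31 + T)/(2*T))
(-2910 - 4269)*(3344 + (-547 - 69)/(v(1) - 405)) = (-2910 - 4269)*(3344 + (-547 - 69)/((½)*(31 + 1)/1 - 405)) = -7179*(3344 - 616/((½)*1*32 - 405)) = -7179*(3344 - 616/(16 - 405)) = -7179*(3344 - 616/(-389)) = -7179*(3344 - 616*(-1/389)) = -7179*(3344 + 616/389) = -7179*1301432/389 = -9342980328/389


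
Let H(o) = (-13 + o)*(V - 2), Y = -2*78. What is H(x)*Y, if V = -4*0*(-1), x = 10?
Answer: -936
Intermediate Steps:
Y = -156
V = 0 (V = 0*(-1) = 0)
H(o) = 26 - 2*o (H(o) = (-13 + o)*(0 - 2) = (-13 + o)*(-2) = 26 - 2*o)
H(x)*Y = (26 - 2*10)*(-156) = (26 - 20)*(-156) = 6*(-156) = -936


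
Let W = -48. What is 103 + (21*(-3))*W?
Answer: 3127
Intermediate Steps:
103 + (21*(-3))*W = 103 + (21*(-3))*(-48) = 103 - 63*(-48) = 103 + 3024 = 3127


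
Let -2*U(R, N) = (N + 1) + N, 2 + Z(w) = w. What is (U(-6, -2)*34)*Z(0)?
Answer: -102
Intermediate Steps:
Z(w) = -2 + w
U(R, N) = -1/2 - N (U(R, N) = -((N + 1) + N)/2 = -((1 + N) + N)/2 = -(1 + 2*N)/2 = -1/2 - N)
(U(-6, -2)*34)*Z(0) = ((-1/2 - 1*(-2))*34)*(-2 + 0) = ((-1/2 + 2)*34)*(-2) = ((3/2)*34)*(-2) = 51*(-2) = -102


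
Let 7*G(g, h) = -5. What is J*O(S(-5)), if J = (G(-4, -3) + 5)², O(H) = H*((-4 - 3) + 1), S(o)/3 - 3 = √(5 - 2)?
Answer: -48600/49 - 16200*√3/49 ≈ -1564.5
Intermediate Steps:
G(g, h) = -5/7 (G(g, h) = (⅐)*(-5) = -5/7)
S(o) = 9 + 3*√3 (S(o) = 9 + 3*√(5 - 2) = 9 + 3*√3)
O(H) = -6*H (O(H) = H*(-7 + 1) = H*(-6) = -6*H)
J = 900/49 (J = (-5/7 + 5)² = (30/7)² = 900/49 ≈ 18.367)
J*O(S(-5)) = 900*(-6*(9 + 3*√3))/49 = 900*(-54 - 18*√3)/49 = -48600/49 - 16200*√3/49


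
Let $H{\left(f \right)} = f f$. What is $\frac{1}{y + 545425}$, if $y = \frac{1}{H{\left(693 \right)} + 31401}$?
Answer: $\frac{511650}{279066701251} \approx 1.8334 \cdot 10^{-6}$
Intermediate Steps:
$H{\left(f \right)} = f^{2}$
$y = \frac{1}{511650}$ ($y = \frac{1}{693^{2} + 31401} = \frac{1}{480249 + 31401} = \frac{1}{511650} \approx 1.9545 \cdot 10^{-6}$)
$\frac{1}{y + 545425} = \frac{1}{\frac{1}{511650} + 545425} = \frac{1}{\frac{279066701251}{511650}} = \frac{511650}{279066701251}$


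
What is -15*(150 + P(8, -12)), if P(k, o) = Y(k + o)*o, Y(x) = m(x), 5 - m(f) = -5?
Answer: -450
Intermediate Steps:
m(f) = 10 (m(f) = 5 - 1*(-5) = 5 + 5 = 10)
Y(x) = 10
P(k, o) = 10*o
-15*(150 + P(8, -12)) = -15*(150 + 10*(-12)) = -15*(150 - 120) = -15*30 = -450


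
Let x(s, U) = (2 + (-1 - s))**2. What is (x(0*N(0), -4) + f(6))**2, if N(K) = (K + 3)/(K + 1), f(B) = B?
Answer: 49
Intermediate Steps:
N(K) = (3 + K)/(1 + K)
x(s, U) = (1 - s)**2
(x(0*N(0), -4) + f(6))**2 = ((-1 + 0*((3 + 0)/(1 + 0)))**2 + 6)**2 = ((-1 + 0*(3/1))**2 + 6)**2 = ((-1 + 0*(1*3))**2 + 6)**2 = ((-1 + 0*3)**2 + 6)**2 = ((-1 + 0)**2 + 6)**2 = ((-1)**2 + 6)**2 = (1 + 6)**2 = 7**2 = 49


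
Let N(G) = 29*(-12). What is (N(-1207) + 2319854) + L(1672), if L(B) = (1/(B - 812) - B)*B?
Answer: -102356352/215 ≈ -4.7608e+5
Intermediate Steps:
N(G) = -348
L(B) = B*(1/(-812 + B) - B) (L(B) = (1/(-812 + B) - B)*B = B*(1/(-812 + B) - B))
(N(-1207) + 2319854) + L(1672) = (-348 + 2319854) + 1672*(1 - 1*1672² + 812*1672)/(-812 + 1672) = 2319506 + 1672*(1 - 1*2795584 + 1357664)/860 = 2319506 + 1672*(1/860)*(1 - 2795584 + 1357664) = 2319506 + 1672*(1/860)*(-1437919) = 2319506 - 601050142/215 = -102356352/215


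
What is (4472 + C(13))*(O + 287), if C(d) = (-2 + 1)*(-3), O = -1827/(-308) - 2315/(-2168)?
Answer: 31375580925/23848 ≈ 1.3156e+6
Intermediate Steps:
O = 166927/23848 (O = -1827*(-1/308) - 2315*(-1/2168) = 261/44 + 2315/2168 = 166927/23848 ≈ 6.9996)
C(d) = 3 (C(d) = -1*(-3) = 3)
(4472 + C(13))*(O + 287) = (4472 + 3)*(166927/23848 + 287) = 4475*(7011303/23848) = 31375580925/23848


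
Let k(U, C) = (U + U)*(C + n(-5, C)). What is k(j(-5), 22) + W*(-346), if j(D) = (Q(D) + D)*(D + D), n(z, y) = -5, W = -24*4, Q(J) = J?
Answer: 36616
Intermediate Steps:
W = -96
j(D) = 4*D**2 (j(D) = (D + D)*(D + D) = (2*D)*(2*D) = 4*D**2)
k(U, C) = 2*U*(-5 + C) (k(U, C) = (U + U)*(C - 5) = (2*U)*(-5 + C) = 2*U*(-5 + C))
k(j(-5), 22) + W*(-346) = 2*(4*(-5)**2)*(-5 + 22) - 96*(-346) = 2*(4*25)*17 + 33216 = 2*100*17 + 33216 = 3400 + 33216 = 36616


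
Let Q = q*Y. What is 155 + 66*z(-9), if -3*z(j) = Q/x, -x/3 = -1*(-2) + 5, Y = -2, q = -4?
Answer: 3431/21 ≈ 163.38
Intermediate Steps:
x = -21 (x = -3*(-1*(-2) + 5) = -3*(2 + 5) = -3*7 = -21)
Q = 8 (Q = -4*(-2) = 8)
z(j) = 8/63 (z(j) = -8/(3*(-21)) = -8*(-1)/(3*21) = -⅓*(-8/21) = 8/63)
155 + 66*z(-9) = 155 + 66*(8/63) = 155 + 176/21 = 3431/21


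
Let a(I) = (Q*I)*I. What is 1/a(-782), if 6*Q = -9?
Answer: -1/917286 ≈ -1.0902e-6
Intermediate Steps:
Q = -3/2 (Q = (1/6)*(-9) = -3/2 ≈ -1.5000)
a(I) = -3*I**2/2 (a(I) = (-3*I/2)*I = -3*I**2/2)
1/a(-782) = 1/(-3/2*(-782)**2) = 1/(-3/2*611524) = 1/(-917286) = -1/917286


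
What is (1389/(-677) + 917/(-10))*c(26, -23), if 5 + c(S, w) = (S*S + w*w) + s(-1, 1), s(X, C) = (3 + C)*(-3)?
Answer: -377011206/3385 ≈ -1.1138e+5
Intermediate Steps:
s(X, C) = -9 - 3*C
c(S, w) = -17 + S**2 + w**2 (c(S, w) = -5 + ((S*S + w*w) + (-9 - 3*1)) = -5 + ((S**2 + w**2) + (-9 - 3)) = -5 + ((S**2 + w**2) - 12) = -5 + (-12 + S**2 + w**2) = -17 + S**2 + w**2)
(1389/(-677) + 917/(-10))*c(26, -23) = (1389/(-677) + 917/(-10))*(-17 + 26**2 + (-23)**2) = (1389*(-1/677) + 917*(-1/10))*(-17 + 676 + 529) = (-1389/677 - 917/10)*1188 = -634699/6770*1188 = -377011206/3385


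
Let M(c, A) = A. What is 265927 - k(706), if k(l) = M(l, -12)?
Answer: 265939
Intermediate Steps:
k(l) = -12
265927 - k(706) = 265927 - 1*(-12) = 265927 + 12 = 265939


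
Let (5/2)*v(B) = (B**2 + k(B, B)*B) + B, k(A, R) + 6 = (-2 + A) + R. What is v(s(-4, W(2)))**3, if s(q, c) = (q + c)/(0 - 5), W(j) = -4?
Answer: -5451776/1953125 ≈ -2.7913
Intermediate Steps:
k(A, R) = -8 + A + R (k(A, R) = -6 + ((-2 + A) + R) = -6 + (-2 + A + R) = -8 + A + R)
s(q, c) = -c/5 - q/5 (s(q, c) = (c + q)/(-5) = (c + q)*(-1/5) = -c/5 - q/5)
v(B) = 2*B/5 + 2*B**2/5 + 2*B*(-8 + 2*B)/5 (v(B) = 2*((B**2 + (-8 + B + B)*B) + B)/5 = 2*((B**2 + (-8 + 2*B)*B) + B)/5 = 2*((B**2 + B*(-8 + 2*B)) + B)/5 = 2*(B + B**2 + B*(-8 + 2*B))/5 = 2*B/5 + 2*B**2/5 + 2*B*(-8 + 2*B)/5)
v(s(-4, W(2)))**3 = (2*(-1/5*(-4) - 1/5*(-4))*(-7 + 3*(-1/5*(-4) - 1/5*(-4)))/5)**3 = (2*(4/5 + 4/5)*(-7 + 3*(4/5 + 4/5))/5)**3 = ((2/5)*(8/5)*(-7 + 3*(8/5)))**3 = ((2/5)*(8/5)*(-7 + 24/5))**3 = ((2/5)*(8/5)*(-11/5))**3 = (-176/125)**3 = -5451776/1953125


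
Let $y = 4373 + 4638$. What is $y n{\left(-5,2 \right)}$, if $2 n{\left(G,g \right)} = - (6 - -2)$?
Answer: $-36044$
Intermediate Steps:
$y = 9011$
$n{\left(G,g \right)} = -4$ ($n{\left(G,g \right)} = \frac{\left(-1\right) \left(6 - -2\right)}{2} = \frac{\left(-1\right) \left(6 + 2\right)}{2} = \frac{\left(-1\right) 8}{2} = \frac{1}{2} \left(-8\right) = -4$)
$y n{\left(-5,2 \right)} = 9011 \left(-4\right) = -36044$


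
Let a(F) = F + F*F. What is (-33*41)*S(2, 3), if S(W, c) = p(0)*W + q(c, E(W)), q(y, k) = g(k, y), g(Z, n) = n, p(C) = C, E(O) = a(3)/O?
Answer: -4059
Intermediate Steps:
a(F) = F + F²
E(O) = 12/O (E(O) = (3*(1 + 3))/O = (3*4)/O = 12/O)
q(y, k) = y
S(W, c) = c (S(W, c) = 0*W + c = 0 + c = c)
(-33*41)*S(2, 3) = -33*41*3 = -1353*3 = -4059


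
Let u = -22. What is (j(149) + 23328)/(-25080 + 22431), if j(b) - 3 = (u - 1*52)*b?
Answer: -12305/2649 ≈ -4.6451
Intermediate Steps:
j(b) = 3 - 74*b (j(b) = 3 + (-22 - 1*52)*b = 3 + (-22 - 52)*b = 3 - 74*b)
(j(149) + 23328)/(-25080 + 22431) = ((3 - 74*149) + 23328)/(-25080 + 22431) = ((3 - 11026) + 23328)/(-2649) = (-11023 + 23328)*(-1/2649) = 12305*(-1/2649) = -12305/2649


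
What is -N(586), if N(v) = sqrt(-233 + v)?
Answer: -sqrt(353) ≈ -18.788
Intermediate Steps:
-N(586) = -sqrt(-233 + 586) = -sqrt(353)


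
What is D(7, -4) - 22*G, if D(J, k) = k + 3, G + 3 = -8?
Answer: 241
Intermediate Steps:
G = -11 (G = -3 - 8 = -11)
D(J, k) = 3 + k
D(7, -4) - 22*G = (3 - 4) - 22*(-11) = -1 + 242 = 241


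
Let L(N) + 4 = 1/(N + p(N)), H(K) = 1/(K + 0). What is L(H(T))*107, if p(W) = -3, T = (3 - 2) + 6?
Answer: -9309/20 ≈ -465.45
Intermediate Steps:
T = 7 (T = 1 + 6 = 7)
H(K) = 1/K
L(N) = -4 + 1/(-3 + N) (L(N) = -4 + 1/(N - 3) = -4 + 1/(-3 + N))
L(H(T))*107 = ((13 - 4/7)/(-3 + 1/7))*107 = ((13 - 4*1/7)/(-3 + 1/7))*107 = ((13 - 4/7)/(-20/7))*107 = -7/20*87/7*107 = -87/20*107 = -9309/20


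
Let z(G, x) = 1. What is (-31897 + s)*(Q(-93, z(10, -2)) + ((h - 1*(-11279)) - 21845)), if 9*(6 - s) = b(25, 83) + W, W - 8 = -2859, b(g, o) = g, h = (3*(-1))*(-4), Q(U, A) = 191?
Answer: 327232451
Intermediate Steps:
h = 12 (h = -3*(-4) = 12)
W = -2851 (W = 8 - 2859 = -2851)
s = 320 (s = 6 - (25 - 2851)/9 = 6 - ⅑*(-2826) = 6 + 314 = 320)
(-31897 + s)*(Q(-93, z(10, -2)) + ((h - 1*(-11279)) - 21845)) = (-31897 + 320)*(191 + ((12 - 1*(-11279)) - 21845)) = -31577*(191 + ((12 + 11279) - 21845)) = -31577*(191 + (11291 - 21845)) = -31577*(191 - 10554) = -31577*(-10363) = 327232451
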